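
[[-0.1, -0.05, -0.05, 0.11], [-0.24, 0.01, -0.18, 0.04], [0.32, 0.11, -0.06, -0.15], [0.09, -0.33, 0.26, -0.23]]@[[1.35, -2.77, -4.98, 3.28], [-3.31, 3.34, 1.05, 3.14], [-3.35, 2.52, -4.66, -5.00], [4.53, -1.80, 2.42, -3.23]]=[[0.70, -0.21, 0.94, -0.59], [0.43, 0.17, 2.14, 0.02], [-0.41, -0.4, -1.56, 2.18], [-0.7, -0.28, -2.56, -1.30]]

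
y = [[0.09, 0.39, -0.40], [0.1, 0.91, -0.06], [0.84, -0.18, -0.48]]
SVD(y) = [[-0.49, 0.1, 0.87], [-0.68, 0.58, -0.45], [-0.55, -0.80, -0.22]] @ diag([1.0394091603782207, 0.9900497674140826, 0.26406449092061246]) @ [[-0.55, -0.68, 0.48], [-0.61, 0.72, 0.31], [-0.56, -0.12, -0.82]]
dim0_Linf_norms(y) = [0.84, 0.91, 0.48]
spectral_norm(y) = 1.04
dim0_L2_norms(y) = [0.85, 1.01, 0.63]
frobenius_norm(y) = 1.46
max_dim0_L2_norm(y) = 1.01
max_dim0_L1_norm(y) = 1.48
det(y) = 0.27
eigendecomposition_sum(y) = [[(0.03+0.3j), (0.01-0.11j), (-0.19-0.07j)],[0.02-0.01j, (-0.01+0j), (-0+0.02j)],[0.42+0.18j, -0.14-0.09j, (-0.24+0.19j)]] + [[0.03-0.30j, 0.01+0.11j, -0.19+0.07j], [(0.02+0.01j), (-0.01-0j), -0.00-0.02j], [0.42-0.18j, -0.14+0.09j, (-0.24-0.19j)]] + [[0.02+0.00j,0.38-0.00j,(-0.02-0j)], [(0.05+0j),(0.93-0j),(-0.05-0j)], [0.01+0.00j,0.10-0.00j,(-0.01-0j)]]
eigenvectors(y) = [[0.27+0.48j, 0.27-0.48j, -0.37+0.00j],[0.03-0.03j, 0.03+0.03j, -0.92+0.00j],[0.83+0.00j, 0.83-0.00j, -0.10+0.00j]]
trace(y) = 0.52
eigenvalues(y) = [(-0.21+0.49j), (-0.21-0.49j), (0.94+0j)]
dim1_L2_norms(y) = [0.57, 0.92, 0.98]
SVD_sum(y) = [[0.28, 0.34, -0.24],[0.39, 0.48, -0.34],[0.32, 0.39, -0.28]] + [[-0.06, 0.07, 0.03],[-0.36, 0.42, 0.18],[0.49, -0.58, -0.25]] + [[-0.13, -0.03, -0.19], [0.07, 0.01, 0.1], [0.03, 0.01, 0.05]]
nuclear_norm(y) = 2.29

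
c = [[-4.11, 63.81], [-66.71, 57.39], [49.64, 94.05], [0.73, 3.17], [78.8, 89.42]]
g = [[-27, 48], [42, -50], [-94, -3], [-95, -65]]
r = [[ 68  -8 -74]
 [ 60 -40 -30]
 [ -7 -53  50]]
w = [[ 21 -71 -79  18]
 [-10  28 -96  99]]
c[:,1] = [63.81, 57.39, 94.05, 3.17, 89.42]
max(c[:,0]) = 78.8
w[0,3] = 18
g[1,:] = [42, -50]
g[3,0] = -95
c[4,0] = 78.8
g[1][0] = 42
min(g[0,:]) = -27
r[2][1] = -53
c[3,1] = 3.17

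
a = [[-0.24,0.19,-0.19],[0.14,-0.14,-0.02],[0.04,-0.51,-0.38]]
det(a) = 0.01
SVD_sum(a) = [[-0.02, 0.08, 0.05], [0.02, -0.13, -0.08], [0.10, -0.53, -0.33]] + [[-0.24, 0.1, -0.23], [0.08, -0.03, 0.08], [-0.06, 0.02, -0.06]] + [[0.01,0.01,-0.01], [0.03,0.02,-0.02], [-0.01,-0.00,0.0]]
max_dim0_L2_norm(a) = 0.56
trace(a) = -0.76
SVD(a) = [[-0.15,0.92,0.36], [0.23,-0.32,0.92], [0.96,0.22,-0.16]] @ diag([0.6570412659503803, 0.37600919542268696, 0.04913104716882645]) @ [[0.16,-0.84,-0.52], [-0.68,0.28,-0.67], [0.71,0.46,-0.53]]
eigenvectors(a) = [[-0.67+0.00j, -0.26-0.52j, -0.26+0.52j], [-0.52+0.00j, (-0.07+0.23j), -0.07-0.23j], [0.54+0.00j, -0.78+0.00j, -0.78-0.00j]]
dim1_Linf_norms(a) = [0.24, 0.14, 0.51]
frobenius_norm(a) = 0.76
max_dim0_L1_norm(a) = 0.84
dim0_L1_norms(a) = [0.42, 0.84, 0.59]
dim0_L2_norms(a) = [0.28, 0.56, 0.43]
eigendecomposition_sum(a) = [[(0.02+0j), 0.04-0.00j, -0.01+0.00j], [0.01+0.00j, 0.03-0.00j, (-0.01+0j)], [(-0.02-0j), (-0.04+0j), (0.01-0j)]] + [[(-0.13+0.09j), (0.07-0.24j), (-0.09-0.12j)], [(0.06+0.01j), -0.09+0.05j, (-0.01+0.06j)], [(0.03+0.21j), (-0.24-0.23j), (-0.19+0.04j)]] + [[-0.13-0.09j, 0.07+0.24j, -0.09+0.12j], [0.06-0.01j, (-0.09-0.05j), -0.01-0.06j], [(0.03-0.21j), -0.24+0.23j, (-0.19-0.04j)]]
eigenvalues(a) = [(0.06+0j), (-0.41+0.17j), (-0.41-0.17j)]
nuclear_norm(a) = 1.08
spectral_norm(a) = 0.66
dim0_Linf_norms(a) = [0.24, 0.51, 0.38]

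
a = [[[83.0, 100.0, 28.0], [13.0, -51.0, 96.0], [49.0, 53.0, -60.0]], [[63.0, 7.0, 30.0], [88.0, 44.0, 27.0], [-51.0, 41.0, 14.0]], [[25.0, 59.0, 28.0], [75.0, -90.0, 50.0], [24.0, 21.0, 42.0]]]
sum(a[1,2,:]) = 4.0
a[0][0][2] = 28.0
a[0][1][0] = 13.0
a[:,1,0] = [13.0, 88.0, 75.0]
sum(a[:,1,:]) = 252.0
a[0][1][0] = 13.0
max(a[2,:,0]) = 75.0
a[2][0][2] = 28.0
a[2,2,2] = 42.0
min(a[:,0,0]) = 25.0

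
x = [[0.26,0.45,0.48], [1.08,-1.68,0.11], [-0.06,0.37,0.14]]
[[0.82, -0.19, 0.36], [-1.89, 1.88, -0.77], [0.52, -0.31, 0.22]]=x @ [[0.23, 1.43, 1.24], [1.30, -0.26, 1.19], [0.37, -0.93, -1.04]]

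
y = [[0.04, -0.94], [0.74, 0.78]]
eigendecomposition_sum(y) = [[0.02+0.48j,-0.47+0.26j], [(0.37-0.2j),0.39+0.27j]] + [[0.02-0.48j, (-0.47-0.26j)],[(0.37+0.2j), 0.39-0.27j]]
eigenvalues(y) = [(0.41+0.75j), (0.41-0.75j)]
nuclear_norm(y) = 1.87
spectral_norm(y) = 1.32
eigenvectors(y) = [[0.75+0.00j, (0.75-0j)], [-0.29-0.59j, -0.29+0.59j]]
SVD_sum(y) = [[-0.35,  -0.76], [0.42,  0.93]] + [[0.39, -0.18], [0.32, -0.15]]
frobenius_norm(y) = 1.43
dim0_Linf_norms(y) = [0.74, 0.94]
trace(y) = 0.82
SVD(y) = [[-0.64, 0.77],[0.77, 0.64]] @ diag([1.3179945671093416, 0.5514438512398694]) @ [[0.41, 0.91], [0.91, -0.41]]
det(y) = 0.73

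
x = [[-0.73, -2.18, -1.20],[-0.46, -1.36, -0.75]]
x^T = [[-0.73, -0.46], [-2.18, -1.36], [-1.2, -0.75]]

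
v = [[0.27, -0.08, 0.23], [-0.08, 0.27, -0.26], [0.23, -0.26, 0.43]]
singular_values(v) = [0.74, 0.19, 0.04]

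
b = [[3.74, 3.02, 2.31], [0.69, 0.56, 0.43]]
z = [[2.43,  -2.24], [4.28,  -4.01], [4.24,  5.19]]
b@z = [[31.81, -8.5],[5.90, -1.56]]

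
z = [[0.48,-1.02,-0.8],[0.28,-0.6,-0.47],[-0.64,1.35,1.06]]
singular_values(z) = [2.43, 0.0, 0.0]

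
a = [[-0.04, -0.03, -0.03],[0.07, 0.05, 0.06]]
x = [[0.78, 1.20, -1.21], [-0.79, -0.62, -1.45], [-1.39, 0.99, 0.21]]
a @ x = [[0.03,-0.06,0.09], [-0.07,0.11,-0.14]]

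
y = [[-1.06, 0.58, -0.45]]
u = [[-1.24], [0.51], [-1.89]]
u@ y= [[1.31,-0.72,0.56], [-0.54,0.3,-0.23], [2.00,-1.10,0.85]]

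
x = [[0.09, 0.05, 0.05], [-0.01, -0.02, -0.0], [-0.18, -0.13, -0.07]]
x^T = [[0.09, -0.01, -0.18], [0.05, -0.02, -0.13], [0.05, -0.0, -0.07]]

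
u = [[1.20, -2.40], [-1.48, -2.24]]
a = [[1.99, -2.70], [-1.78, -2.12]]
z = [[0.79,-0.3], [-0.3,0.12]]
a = u + z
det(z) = 0.00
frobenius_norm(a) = 4.35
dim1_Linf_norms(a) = [2.7, 2.12]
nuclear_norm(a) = 6.08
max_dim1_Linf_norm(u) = 2.4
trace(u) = -1.04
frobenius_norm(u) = 3.80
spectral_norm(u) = 3.29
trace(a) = -0.13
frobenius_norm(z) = 0.90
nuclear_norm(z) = 0.91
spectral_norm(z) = 0.90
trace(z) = 0.91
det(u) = -6.24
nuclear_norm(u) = 5.19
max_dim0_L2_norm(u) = 3.28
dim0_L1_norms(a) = [3.77, 4.82]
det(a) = -9.02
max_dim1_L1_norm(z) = 1.09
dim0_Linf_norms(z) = [0.79, 0.3]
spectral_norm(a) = 3.50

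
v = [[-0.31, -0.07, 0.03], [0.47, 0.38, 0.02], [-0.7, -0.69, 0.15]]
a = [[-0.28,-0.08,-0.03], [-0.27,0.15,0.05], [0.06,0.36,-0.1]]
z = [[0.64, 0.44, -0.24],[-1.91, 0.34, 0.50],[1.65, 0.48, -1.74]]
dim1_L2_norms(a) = [0.29, 0.31, 0.38]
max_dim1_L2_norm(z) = 2.45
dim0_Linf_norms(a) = [0.28, 0.36, 0.1]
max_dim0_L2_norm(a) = 0.4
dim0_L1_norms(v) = [1.48, 1.14, 0.2]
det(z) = -1.28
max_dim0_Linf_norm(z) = 1.91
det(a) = 0.01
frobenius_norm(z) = 3.26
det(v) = -0.02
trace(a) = -0.23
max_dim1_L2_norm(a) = 0.38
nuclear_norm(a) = 0.89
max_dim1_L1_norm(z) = 3.87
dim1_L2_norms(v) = [0.32, 0.6, 0.99]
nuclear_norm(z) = 4.50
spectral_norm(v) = 1.19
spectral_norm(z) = 3.08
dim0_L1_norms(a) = [0.61, 0.59, 0.18]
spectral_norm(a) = 0.41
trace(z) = -0.76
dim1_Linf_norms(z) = [0.64, 1.91, 1.74]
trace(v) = 0.22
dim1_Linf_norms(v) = [0.31, 0.47, 0.7]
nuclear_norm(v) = 1.45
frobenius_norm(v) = 1.21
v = z @ a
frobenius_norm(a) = 0.57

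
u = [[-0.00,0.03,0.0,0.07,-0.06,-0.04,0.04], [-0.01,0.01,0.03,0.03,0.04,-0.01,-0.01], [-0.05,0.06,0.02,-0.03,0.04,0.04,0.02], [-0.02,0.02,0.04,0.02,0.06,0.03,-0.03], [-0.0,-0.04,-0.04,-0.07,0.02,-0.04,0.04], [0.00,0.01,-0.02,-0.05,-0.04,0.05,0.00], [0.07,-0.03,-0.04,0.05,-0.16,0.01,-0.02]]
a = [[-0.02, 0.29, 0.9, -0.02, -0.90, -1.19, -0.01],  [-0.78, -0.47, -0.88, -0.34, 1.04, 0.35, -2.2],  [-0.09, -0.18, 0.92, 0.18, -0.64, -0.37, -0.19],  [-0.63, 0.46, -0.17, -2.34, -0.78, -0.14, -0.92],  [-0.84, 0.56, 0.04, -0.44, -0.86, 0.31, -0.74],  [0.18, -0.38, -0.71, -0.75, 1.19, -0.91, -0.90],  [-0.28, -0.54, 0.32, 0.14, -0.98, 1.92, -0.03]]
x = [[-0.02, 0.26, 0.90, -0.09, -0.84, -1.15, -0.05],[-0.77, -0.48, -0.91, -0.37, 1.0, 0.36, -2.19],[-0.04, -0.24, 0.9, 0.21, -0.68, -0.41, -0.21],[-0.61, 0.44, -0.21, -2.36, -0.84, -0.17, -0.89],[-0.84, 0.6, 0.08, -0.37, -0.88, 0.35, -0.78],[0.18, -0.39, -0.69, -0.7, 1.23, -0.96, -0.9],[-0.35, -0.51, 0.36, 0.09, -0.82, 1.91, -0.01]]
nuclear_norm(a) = 11.83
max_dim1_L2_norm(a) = 2.79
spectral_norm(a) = 3.61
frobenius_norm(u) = 0.30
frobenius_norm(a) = 5.66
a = x + u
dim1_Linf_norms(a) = [1.19, 2.2, 0.92, 2.34, 0.86, 1.19, 1.92]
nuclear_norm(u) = 0.57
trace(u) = 0.10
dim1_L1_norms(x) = [3.31, 6.08, 2.69, 5.52, 3.9, 5.05, 4.05]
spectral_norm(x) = 3.58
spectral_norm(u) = 0.23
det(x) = -0.00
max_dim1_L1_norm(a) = 6.06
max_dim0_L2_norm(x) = 2.66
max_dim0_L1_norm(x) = 6.29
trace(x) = -3.81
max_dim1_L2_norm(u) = 0.19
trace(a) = -3.71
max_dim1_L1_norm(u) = 0.38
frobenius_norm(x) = 5.65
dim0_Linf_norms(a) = [0.84, 0.56, 0.92, 2.34, 1.19, 1.92, 2.2]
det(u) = 0.00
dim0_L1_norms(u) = [0.15, 0.2, 0.19, 0.32, 0.42, 0.22, 0.16]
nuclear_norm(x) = 11.69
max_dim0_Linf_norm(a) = 2.34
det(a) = 0.10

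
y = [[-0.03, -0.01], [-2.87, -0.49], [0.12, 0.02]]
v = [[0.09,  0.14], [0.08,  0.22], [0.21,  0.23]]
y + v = [[0.06, 0.13], [-2.79, -0.27], [0.33, 0.25]]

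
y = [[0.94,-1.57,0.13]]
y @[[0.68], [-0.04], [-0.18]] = [[0.68]]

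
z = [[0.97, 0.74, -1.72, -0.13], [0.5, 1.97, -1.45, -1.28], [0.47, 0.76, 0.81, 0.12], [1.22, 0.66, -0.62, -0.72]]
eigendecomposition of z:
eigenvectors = [[-0.28+0.00j, 0.54+0.01j, 0.54-0.01j, 0.62+0.00j], [0.37+0.00j, (0.57+0j), (0.57-0j), (-0.63+0j)], [-0.17+0.00j, (0.13-0.45j), (0.13+0.45j), -0.38+0.00j], [0.87+0.00j, (0.38-0.14j), 0.38+0.14j, 0.30+0.00j]]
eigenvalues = [(-0.7+0j), (1.26+1.48j), (1.26-1.48j), (1.21+0j)]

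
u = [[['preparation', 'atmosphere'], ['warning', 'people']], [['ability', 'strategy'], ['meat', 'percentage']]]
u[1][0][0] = 'ability'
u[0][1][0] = 'warning'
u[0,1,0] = 'warning'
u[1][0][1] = 'strategy'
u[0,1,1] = 'people'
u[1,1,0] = 'meat'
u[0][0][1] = 'atmosphere'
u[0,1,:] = ['warning', 'people']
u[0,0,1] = 'atmosphere'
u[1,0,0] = 'ability'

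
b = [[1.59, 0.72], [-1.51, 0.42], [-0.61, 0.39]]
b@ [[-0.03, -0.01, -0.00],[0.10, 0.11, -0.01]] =[[0.02, 0.06, -0.01], [0.09, 0.06, -0.00], [0.06, 0.05, -0.0]]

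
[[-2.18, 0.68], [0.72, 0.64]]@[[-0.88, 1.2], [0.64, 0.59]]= [[2.35, -2.21], [-0.22, 1.24]]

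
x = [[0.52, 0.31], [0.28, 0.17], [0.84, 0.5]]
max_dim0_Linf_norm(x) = 0.84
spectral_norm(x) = 1.20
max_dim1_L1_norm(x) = 1.34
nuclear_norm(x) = 1.20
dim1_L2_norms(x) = [0.61, 0.33, 0.98]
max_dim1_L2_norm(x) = 0.98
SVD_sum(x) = [[0.52, 0.31], [0.28, 0.17], [0.84, 0.50]] + [[0.00, -0.0], [-0.0, 0.0], [0.0, -0.00]]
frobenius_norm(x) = 1.20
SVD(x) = [[-0.51,0.03],  [-0.27,-0.95],  [-0.82,0.30]] @ diag([1.1955720857592365, 0.002718042182952713]) @ [[-0.86, -0.51], [0.51, -0.86]]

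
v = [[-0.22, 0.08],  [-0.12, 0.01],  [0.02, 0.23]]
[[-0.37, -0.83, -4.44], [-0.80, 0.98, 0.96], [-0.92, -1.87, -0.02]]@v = [[0.09,-1.06], [0.08,0.17], [0.43,-0.10]]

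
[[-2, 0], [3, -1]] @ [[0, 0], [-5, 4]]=[[0, 0], [5, -4]]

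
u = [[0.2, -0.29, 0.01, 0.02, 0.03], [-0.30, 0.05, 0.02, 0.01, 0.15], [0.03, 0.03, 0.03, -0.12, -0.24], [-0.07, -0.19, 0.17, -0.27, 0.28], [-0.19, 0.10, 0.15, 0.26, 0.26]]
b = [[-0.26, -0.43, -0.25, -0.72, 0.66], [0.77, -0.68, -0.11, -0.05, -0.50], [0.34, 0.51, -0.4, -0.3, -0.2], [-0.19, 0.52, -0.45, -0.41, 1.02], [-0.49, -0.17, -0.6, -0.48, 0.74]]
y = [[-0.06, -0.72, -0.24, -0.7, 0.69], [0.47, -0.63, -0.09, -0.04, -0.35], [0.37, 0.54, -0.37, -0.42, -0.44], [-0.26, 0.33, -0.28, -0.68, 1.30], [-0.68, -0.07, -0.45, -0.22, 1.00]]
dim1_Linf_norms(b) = [0.72, 0.77, 0.51, 1.02, 0.74]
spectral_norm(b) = 2.01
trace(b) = -1.01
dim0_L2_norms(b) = [1.03, 1.1, 0.89, 1.0, 1.52]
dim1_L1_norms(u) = [0.55, 0.53, 0.45, 0.98, 0.96]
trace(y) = -0.74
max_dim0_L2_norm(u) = 0.48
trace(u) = 0.27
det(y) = 0.20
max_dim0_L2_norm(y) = 1.87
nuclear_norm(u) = 1.67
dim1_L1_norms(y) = [2.41, 1.58, 2.14, 2.85, 2.42]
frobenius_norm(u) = 0.86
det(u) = 0.00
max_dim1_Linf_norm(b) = 1.02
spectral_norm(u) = 0.60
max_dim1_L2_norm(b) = 1.31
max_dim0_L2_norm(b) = 1.52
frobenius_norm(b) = 2.53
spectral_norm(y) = 2.20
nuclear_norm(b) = 4.70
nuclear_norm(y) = 4.95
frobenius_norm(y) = 2.71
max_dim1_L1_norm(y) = 2.85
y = u + b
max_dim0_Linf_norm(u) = 0.3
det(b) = 0.22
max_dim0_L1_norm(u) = 0.96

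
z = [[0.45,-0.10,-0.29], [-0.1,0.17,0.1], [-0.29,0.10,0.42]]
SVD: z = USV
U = [[-0.70, -0.71, 0.08], [0.23, -0.33, -0.91], [0.67, -0.63, 0.4]]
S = [0.76, 0.15, 0.13]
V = [[-0.70, 0.23, 0.67],[-0.71, -0.33, -0.63],[0.08, -0.91, 0.4]]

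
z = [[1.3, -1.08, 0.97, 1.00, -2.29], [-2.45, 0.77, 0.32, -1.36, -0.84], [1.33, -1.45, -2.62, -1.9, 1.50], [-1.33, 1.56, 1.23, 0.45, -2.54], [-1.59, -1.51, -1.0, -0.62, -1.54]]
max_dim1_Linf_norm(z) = 2.62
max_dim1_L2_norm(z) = 4.07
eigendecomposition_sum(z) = [[(2.1-0j),-0.16+0.00j,(0.82+0j),(0.76+0j),(-1.32-0j)], [-1.54+0.00j,0.12+0.00j,-0.60-0.00j,-0.56-0.00j,(0.97+0j)], [1.32-0.00j,(-0.1+0j),0.52+0.00j,0.48+0.00j,-0.83-0.00j], [-1.24+0.00j,(0.1+0j),(-0.49-0j),-0.45-0.00j,(0.78+0j)], [(-0.39+0j),0.03+0.00j,(-0.15-0j),(-0.14-0j),0.24+0.00j]] + [[-0.64-0.00j, -0.49+0.00j, -0.07-0.00j, -0.21+0.00j, (-1.11+0j)],[(-0.82-0j), (-0.63+0j), (-0.1-0j), -0.27+0.00j, (-1.43+0j)],[0.15+0.00j, (0.12-0j), (0.02+0j), (0.05-0j), (0.27-0j)],[(-0.71-0j), (-0.54+0j), -0.08-0.00j, -0.23+0.00j, -1.23+0.00j],[-1.23-0.00j, -0.94+0.00j, -0.14-0.00j, (-0.4+0j), (-2.13+0j)]] + [[-0.03-0.05j, -0.18-0.04j, (-0.08-0.09j), (0.06-0.18j), 0.09+0.15j], [(0.04+0.26j), (0.69+0.47j), 0.19+0.50j, (-0.54+0.63j), (-0.14-0.75j)], [(-0.31-0.09j), (-0.87+0.52j), -0.65-0.05j, (-0.42-0.92j), (0.9+0.23j)], [(0.35+0.12j), (1.03-0.55j), 0.74+0.09j, 0.43+1.08j, (-1.03-0.31j)], [(-0.04-0.1j), (-0.33-0.11j), (-0.13-0.18j), (0.15-0.32j), 0.14+0.29j]] + [[-0.03+0.05j, (-0.18+0.04j), -0.08+0.09j, 0.06+0.18j, (0.09-0.15j)], [(0.04-0.26j), (0.69-0.47j), 0.19-0.50j, -0.54-0.63j, -0.14+0.75j], [(-0.31+0.09j), -0.87-0.52j, (-0.65+0.05j), (-0.42+0.92j), (0.9-0.23j)], [(0.35-0.12j), 1.03+0.55j, 0.74-0.09j, (0.43-1.08j), (-1.03+0.31j)], [(-0.04+0.1j), -0.33+0.11j, (-0.13+0.18j), 0.15+0.32j, 0.14-0.29j]] + [[-0.10-0.00j, (-0.06+0j), (0.39+0j), (0.33+0j), (-0.05-0j)], [-0.16-0.00j, (-0.1+0j), (0.64+0j), 0.55+0.00j, (-0.09-0j)], [0.47+0.00j, 0.28-0.00j, (-1.85-0j), -1.59-0.00j, 0.25+0.00j], [-0.08-0.00j, (-0.05+0j), 0.31+0.00j, 0.27+0.00j, -0.04-0.00j], [(0.11+0j), 0.07-0.00j, (-0.44-0j), (-0.38-0j), (0.06+0j)]]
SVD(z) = [[0.24, -0.50, -0.67, 0.19, 0.45], [0.30, 0.66, 0.11, 0.17, 0.66], [-0.68, 0.26, -0.30, 0.61, -0.06], [0.62, 0.09, -0.02, 0.59, -0.51], [0.09, 0.49, -0.67, -0.46, -0.31]] @ diag([5.5181124920750975, 3.7896486267872542, 3.183914575668614, 1.1994820898797358, 0.6609300274589838]) @ [[-0.41, 0.32, 0.50, 0.25, -0.64], [-0.74, 0.02, -0.35, -0.57, -0.0], [-0.14, 0.69, 0.25, 0.05, 0.66], [0.50, 0.54, -0.15, -0.54, -0.37], [0.08, -0.34, 0.73, -0.57, 0.14]]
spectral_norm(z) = 5.52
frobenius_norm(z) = 7.54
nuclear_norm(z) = 14.35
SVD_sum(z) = [[-0.54,0.42,0.66,0.32,-0.84], [-0.68,0.53,0.82,0.40,-1.04], [1.56,-1.22,-1.90,-0.93,2.41], [-1.41,1.11,1.72,0.84,-2.18], [-0.21,0.16,0.25,0.12,-0.32]] + [[1.41, -0.04, 0.66, 1.07, 0.00], [-1.86, 0.05, -0.88, -1.42, -0.01], [-0.73, 0.02, -0.34, -0.55, -0.00], [-0.25, 0.01, -0.12, -0.19, -0.0], [-1.39, 0.03, -0.65, -1.06, -0.0]] + [[0.3, -1.49, -0.54, -0.1, -1.41],[-0.05, 0.23, 0.08, 0.02, 0.22],[0.13, -0.66, -0.24, -0.04, -0.62],[0.01, -0.05, -0.02, -0.00, -0.05],[0.29, -1.47, -0.53, -0.1, -1.4]] + [[0.11, 0.12, -0.03, -0.12, -0.09], [0.1, 0.11, -0.03, -0.11, -0.08], [0.37, 0.4, -0.11, -0.4, -0.27], [0.35, 0.38, -0.11, -0.38, -0.26], [-0.28, -0.30, 0.08, 0.3, 0.21]] + [[0.02, -0.1, 0.22, -0.17, 0.04],[0.03, -0.15, 0.32, -0.25, 0.06],[-0.00, 0.01, -0.03, 0.02, -0.01],[-0.03, 0.12, -0.25, 0.19, -0.05],[-0.02, 0.07, -0.15, 0.11, -0.03]]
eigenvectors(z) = [[0.66+0.00j, -0.36+0.00j, (-0.08-0.07j), (-0.08+0.07j), (0.19+0j)], [(-0.48+0j), -0.47+0.00j, (0.21+0.41j), 0.21-0.41j, 0.31+0.00j], [(0.41+0j), (0.09+0j), -0.56+0.02j, (-0.56-0.02j), -0.90+0.00j], [(-0.39+0j), (-0.4+0j), (0.65+0j), (0.65-0j), 0.15+0.00j], [(-0.12+0j), -0.70+0.00j, (-0.13-0.14j), -0.13+0.14j, (-0.21+0j)]]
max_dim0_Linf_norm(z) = 2.62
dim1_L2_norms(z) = [3.17, 3.04, 4.07, 3.52, 2.93]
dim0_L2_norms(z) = [3.71, 2.93, 3.23, 2.65, 4.13]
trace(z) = -1.64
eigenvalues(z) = [(2.53+0j), (-3.61+0j), (0.58+1.74j), (0.58-1.74j), (-1.72+0j)]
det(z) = 52.78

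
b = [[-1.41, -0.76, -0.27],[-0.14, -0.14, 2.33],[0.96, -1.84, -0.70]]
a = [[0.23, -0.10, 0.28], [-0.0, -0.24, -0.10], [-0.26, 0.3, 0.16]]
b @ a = [[-0.25,0.24,-0.36],[-0.64,0.75,0.35],[0.4,0.14,0.34]]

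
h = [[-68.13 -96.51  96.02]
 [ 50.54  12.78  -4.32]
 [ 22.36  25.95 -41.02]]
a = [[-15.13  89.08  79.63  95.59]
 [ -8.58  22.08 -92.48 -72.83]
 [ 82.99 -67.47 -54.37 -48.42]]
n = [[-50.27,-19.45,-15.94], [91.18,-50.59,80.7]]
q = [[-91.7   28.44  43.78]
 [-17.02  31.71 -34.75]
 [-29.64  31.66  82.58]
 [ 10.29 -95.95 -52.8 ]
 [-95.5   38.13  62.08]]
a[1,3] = -72.83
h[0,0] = -68.13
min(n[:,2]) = -15.94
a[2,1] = -67.47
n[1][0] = 91.18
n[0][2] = -15.94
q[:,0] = [-91.7, -17.02, -29.64, 10.29, -95.5]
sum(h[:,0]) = 4.770000000000003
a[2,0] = 82.99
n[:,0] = [-50.27, 91.18]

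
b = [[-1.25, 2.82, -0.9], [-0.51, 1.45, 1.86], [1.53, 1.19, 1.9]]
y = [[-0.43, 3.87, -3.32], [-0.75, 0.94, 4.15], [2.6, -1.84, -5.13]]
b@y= [[-3.92, -0.53, 20.47],[3.97, -4.03, -1.83],[3.39, 3.54, -9.89]]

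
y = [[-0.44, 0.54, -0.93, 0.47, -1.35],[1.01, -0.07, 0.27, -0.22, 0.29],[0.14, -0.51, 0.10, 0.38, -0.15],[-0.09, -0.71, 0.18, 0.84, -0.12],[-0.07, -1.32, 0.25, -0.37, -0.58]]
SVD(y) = [[-0.9,0.14,-0.13,-0.4,0.06], [0.4,-0.14,-0.10,-0.88,0.19], [0.06,0.33,0.29,-0.25,-0.86], [0.02,0.5,0.74,-0.05,0.45], [0.19,0.78,-0.59,0.05,0.1]] @ diag([2.0011589372331797, 1.7244858914737449, 0.9822710029089016, 0.8273394547223414, 0.019089828282589188]) @ [[0.39, -0.4, 0.5, -0.27, 0.60], [-0.15, -0.85, 0.09, 0.2, -0.46], [-0.03, 0.04, 0.11, 0.92, 0.37], [-0.90, -0.06, 0.13, -0.18, 0.36], [-0.07, 0.33, 0.84, 0.04, -0.41]]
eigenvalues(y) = [(-1.01+1.06j), (-1.01-1.06j), (0.95+0.1j), (0.95-0.1j), (-0.03+0j)]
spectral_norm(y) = 2.00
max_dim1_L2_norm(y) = 1.84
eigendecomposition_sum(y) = [[(-0.4+0.22j), (0.02-0.59j), -0.33+0.10j, (0.13-0.13j), -0.57-0.31j], [(0.35+0.03j), (-0.26+0.37j), 0.26+0.08j, (-0.14+0.03j), (0.23+0.44j)], [(0.1+0.11j), -0.18+0.04j, 0.06+0.09j, -0.05-0.03j, (-0.05+0.2j)], [0.07+0.08j, -0.13+0.03j, (0.04+0.07j), (-0.04-0.02j), -0.04+0.14j], [(0.1+0.37j), (-0.48-0.13j), (0.02+0.29j), (-0.08-0.14j), -0.37+0.40j]] + [[(-0.4-0.22j),0.02+0.59j,-0.33-0.10j,0.13+0.13j,(-0.57+0.31j)], [(0.35-0.03j),(-0.26-0.37j),(0.26-0.08j),-0.14-0.03j,0.23-0.44j], [(0.1-0.11j),-0.18-0.04j,(0.06-0.09j),-0.05+0.03j,(-0.05-0.2j)], [(0.07-0.08j),(-0.13-0.03j),0.04-0.07j,-0.04+0.02j,-0.04-0.14j], [0.10-0.37j,-0.48+0.13j,(0.02-0.29j),-0.08+0.14j,(-0.37-0.4j)]] + [[0.18+0.14j, (0.25+0.22j), -0.14-0.10j, (0.1-0.05j), (-0.11-0.06j)],  [0.16-0.01j, (0.23-0j), (-0.12+0.01j), (0.03-0.07j), -0.08+0.02j],  [-0.03+0.53j, (-0.07+0.77j), 0.01-0.39j, 0.23+0.12j, (-0.03-0.29j)],  [-0.11+1.05j, -0.23+1.53j, (0.05-0.78j), 0.46+0.27j, (-0.02-0.58j)],  [(-0.13-0.16j), (-0.18-0.24j), (0.1+0.11j), -0.10+0.03j, 0.08+0.08j]] + [[0.18-0.14j, (0.25-0.22j), (-0.14+0.1j), 0.10+0.05j, -0.11+0.06j], [(0.16+0.01j), (0.23+0j), (-0.12-0.01j), 0.03+0.07j, -0.08-0.02j], [(-0.03-0.53j), (-0.07-0.77j), (0.01+0.39j), (0.23-0.12j), -0.03+0.29j], [(-0.11-1.05j), -0.23-1.53j, (0.05+0.78j), (0.46-0.27j), (-0.02+0.58j)], [-0.13+0.16j, -0.18+0.24j, 0.10-0.11j, -0.10-0.03j, (0.08-0.08j)]] + [[-0.00+0.00j, (-0+0j), -0j, -0.00-0.00j, (-0-0j)], [-0j, 0.00-0.00j, -0.01+0.00j, 0.01+0.00j, 0.00+0.00j], [-0j, 0.01-0.00j, -0.03+0.00j, (0.01+0j), 0.00+0.00j], [-0j, 0.00-0.00j, -0.00+0.00j, 0.00+0.00j, 0j], [(-0+0j), (-0+0j), 0.01-0.00j, (-0.01-0j), -0.00-0.00j]]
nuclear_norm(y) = 5.55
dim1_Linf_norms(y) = [1.35, 1.01, 0.51, 0.84, 1.32]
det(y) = -0.05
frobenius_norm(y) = 2.94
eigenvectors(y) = [[-0.64+0.00j, -0.64-0.00j, (0.1-0.16j), (0.1+0.16j), (0.09+0j)], [0.41+0.27j, (0.41-0.27j), -0.02-0.12j, -0.02+0.12j, -0.33+0.00j], [(0.05+0.2j), 0.05-0.20j, (0.43-0.02j), 0.43+0.02j, -0.84+0.00j], [0.03+0.14j, (0.03-0.14j), 0.86+0.00j, 0.86-0.00j, -0.03+0.00j], [-0.13+0.52j, (-0.13-0.52j), -0.12+0.12j, (-0.12-0.12j), 0.41+0.00j]]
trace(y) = -0.15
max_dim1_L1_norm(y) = 3.73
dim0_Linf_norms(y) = [1.01, 1.32, 0.93, 0.84, 1.35]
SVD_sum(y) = [[-0.71, 0.72, -0.89, 0.48, -1.08], [0.31, -0.32, 0.4, -0.21, 0.48], [0.05, -0.05, 0.06, -0.03, 0.07], [0.02, -0.02, 0.02, -0.01, 0.03], [0.15, -0.15, 0.19, -0.1, 0.23]] + [[-0.04,-0.2,0.02,0.05,-0.11], [0.04,0.21,-0.02,-0.05,0.11], [-0.08,-0.48,0.05,0.11,-0.26], [-0.13,-0.73,0.08,0.17,-0.39], [-0.2,-1.14,0.12,0.27,-0.61]] + [[0.0, -0.01, -0.01, -0.12, -0.05],[0.00, -0.00, -0.01, -0.09, -0.04],[-0.01, 0.01, 0.03, 0.26, 0.10],[-0.02, 0.03, 0.08, 0.67, 0.26],[0.02, -0.02, -0.07, -0.53, -0.21]] + [[0.3, 0.02, -0.04, 0.06, -0.12], [0.66, 0.05, -0.1, 0.13, -0.26], [0.18, 0.01, -0.03, 0.04, -0.07], [0.04, 0.0, -0.01, 0.01, -0.02], [-0.04, -0.00, 0.01, -0.01, 0.01]] + [[-0.0, 0.0, 0.0, 0.00, -0.0], [-0.00, 0.00, 0.0, 0.0, -0.00], [0.00, -0.01, -0.01, -0.00, 0.01], [-0.0, 0.00, 0.01, 0.00, -0.00], [-0.0, 0.00, 0.00, 0.0, -0.00]]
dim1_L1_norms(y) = [3.73, 1.86, 1.28, 1.94, 2.59]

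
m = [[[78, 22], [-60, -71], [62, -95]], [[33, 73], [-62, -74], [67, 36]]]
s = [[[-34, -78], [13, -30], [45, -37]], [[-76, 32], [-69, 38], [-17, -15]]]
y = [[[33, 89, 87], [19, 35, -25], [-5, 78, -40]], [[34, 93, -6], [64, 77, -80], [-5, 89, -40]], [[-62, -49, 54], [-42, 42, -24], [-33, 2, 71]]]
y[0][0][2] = 87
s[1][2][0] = -17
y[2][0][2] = 54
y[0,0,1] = 89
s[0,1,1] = -30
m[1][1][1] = -74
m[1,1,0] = -62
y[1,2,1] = 89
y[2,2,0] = -33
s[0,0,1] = -78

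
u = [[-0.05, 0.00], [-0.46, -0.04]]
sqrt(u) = [[0.00+0.22j, 0j], [0.00+1.09j, 0.00+0.20j]]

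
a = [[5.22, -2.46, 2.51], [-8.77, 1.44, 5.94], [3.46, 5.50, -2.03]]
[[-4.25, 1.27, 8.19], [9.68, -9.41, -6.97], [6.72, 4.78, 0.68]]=a @ [[-0.35, 0.66, 1.12], [1.70, 0.21, -0.37], [0.70, -0.66, 0.57]]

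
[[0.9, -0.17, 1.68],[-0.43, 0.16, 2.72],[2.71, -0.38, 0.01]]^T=[[0.9, -0.43, 2.71], [-0.17, 0.16, -0.38], [1.68, 2.72, 0.01]]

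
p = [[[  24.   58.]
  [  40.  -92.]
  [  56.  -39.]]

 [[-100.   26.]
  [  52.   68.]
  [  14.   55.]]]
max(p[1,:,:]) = 68.0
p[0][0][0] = 24.0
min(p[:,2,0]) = 14.0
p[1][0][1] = 26.0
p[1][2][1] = 55.0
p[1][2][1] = 55.0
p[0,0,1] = 58.0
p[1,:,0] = [-100.0, 52.0, 14.0]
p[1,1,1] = 68.0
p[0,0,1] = 58.0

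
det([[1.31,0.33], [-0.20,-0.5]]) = -0.589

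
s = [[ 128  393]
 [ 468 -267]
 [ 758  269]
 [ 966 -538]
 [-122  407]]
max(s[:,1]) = 407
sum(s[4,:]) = 285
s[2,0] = 758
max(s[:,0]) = 966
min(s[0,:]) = 128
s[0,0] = 128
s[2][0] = 758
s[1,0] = 468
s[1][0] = 468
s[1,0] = 468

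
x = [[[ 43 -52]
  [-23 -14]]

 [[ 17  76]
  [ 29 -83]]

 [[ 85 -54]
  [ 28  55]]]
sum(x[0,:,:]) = -46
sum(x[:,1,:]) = -8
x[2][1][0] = 28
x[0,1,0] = -23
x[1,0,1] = 76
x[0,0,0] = 43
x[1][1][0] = 29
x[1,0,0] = 17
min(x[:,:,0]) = -23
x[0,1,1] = -14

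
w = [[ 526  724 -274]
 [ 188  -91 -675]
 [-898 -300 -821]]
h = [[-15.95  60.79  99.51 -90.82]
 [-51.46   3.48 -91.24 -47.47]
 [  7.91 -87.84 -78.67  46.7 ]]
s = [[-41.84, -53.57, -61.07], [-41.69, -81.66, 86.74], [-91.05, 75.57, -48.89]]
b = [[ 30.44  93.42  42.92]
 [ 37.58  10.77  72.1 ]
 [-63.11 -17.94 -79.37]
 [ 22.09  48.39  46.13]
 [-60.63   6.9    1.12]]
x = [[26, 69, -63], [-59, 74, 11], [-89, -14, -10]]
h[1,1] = 3.48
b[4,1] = 6.9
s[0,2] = -61.07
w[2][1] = -300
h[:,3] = [-90.82, -47.47, 46.7]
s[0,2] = -61.07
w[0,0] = 526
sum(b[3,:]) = 116.61000000000001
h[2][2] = -78.67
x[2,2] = -10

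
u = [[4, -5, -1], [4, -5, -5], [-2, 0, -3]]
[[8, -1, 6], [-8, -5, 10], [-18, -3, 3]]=u @[[3, 0, 0], [0, 0, -1], [4, 1, -1]]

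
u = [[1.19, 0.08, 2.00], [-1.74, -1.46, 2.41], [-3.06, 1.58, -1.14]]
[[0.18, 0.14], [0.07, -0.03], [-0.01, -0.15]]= u @ [[0.01,0.05],[0.07,0.03],[0.08,0.04]]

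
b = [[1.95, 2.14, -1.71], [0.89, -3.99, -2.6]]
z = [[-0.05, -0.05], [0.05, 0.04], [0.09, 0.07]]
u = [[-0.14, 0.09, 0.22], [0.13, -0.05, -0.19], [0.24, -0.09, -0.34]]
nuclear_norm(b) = 8.19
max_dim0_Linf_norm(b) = 3.99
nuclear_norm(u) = 0.59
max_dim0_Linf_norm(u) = 0.34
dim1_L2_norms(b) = [3.36, 4.84]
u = z @ b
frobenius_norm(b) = 5.90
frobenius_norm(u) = 0.56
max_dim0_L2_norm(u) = 0.45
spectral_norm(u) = 0.56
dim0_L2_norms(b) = [2.14, 4.53, 3.11]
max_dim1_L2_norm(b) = 4.84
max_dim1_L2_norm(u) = 0.43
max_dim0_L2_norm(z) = 0.11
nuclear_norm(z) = 0.16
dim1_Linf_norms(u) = [0.22, 0.19, 0.34]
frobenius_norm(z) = 0.15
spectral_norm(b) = 4.89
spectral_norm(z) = 0.15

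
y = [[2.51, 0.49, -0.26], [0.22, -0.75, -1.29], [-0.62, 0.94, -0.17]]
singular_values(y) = [2.63, 1.55, 0.95]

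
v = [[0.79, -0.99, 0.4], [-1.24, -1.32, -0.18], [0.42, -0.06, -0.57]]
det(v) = 1.612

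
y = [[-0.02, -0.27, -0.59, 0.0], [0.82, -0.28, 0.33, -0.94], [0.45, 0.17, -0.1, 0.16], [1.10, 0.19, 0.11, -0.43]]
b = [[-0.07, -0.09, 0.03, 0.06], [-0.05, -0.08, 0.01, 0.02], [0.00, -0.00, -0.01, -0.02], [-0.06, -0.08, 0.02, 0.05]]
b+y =[[-0.09, -0.36, -0.56, 0.06], [0.77, -0.36, 0.34, -0.92], [0.45, 0.17, -0.11, 0.14], [1.04, 0.11, 0.13, -0.38]]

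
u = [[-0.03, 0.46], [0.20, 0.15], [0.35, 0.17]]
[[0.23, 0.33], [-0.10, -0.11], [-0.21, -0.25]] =u@[[-0.81, -1.03], [0.44, 0.66]]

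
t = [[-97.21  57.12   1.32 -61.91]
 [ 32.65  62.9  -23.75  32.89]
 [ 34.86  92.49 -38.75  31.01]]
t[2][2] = -38.75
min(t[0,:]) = -97.21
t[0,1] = 57.12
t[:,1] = [57.12, 62.9, 92.49]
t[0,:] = [-97.21, 57.12, 1.32, -61.91]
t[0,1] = 57.12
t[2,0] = 34.86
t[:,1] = [57.12, 62.9, 92.49]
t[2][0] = 34.86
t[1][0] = 32.65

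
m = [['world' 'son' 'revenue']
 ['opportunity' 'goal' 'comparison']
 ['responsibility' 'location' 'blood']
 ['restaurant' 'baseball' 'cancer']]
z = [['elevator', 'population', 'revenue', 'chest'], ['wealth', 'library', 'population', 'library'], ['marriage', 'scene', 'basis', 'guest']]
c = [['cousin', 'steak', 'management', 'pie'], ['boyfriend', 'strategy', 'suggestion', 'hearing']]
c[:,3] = ['pie', 'hearing']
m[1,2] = 'comparison'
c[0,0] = 'cousin'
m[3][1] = 'baseball'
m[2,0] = 'responsibility'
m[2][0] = 'responsibility'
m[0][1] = 'son'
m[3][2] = 'cancer'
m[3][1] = 'baseball'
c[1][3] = 'hearing'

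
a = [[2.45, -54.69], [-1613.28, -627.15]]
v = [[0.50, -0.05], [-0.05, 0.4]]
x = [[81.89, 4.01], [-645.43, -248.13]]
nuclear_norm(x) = 721.34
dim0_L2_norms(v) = [0.5, 0.4]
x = v @ a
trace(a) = -624.70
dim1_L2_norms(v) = [0.5, 0.4]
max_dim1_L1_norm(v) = 0.55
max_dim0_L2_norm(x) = 650.6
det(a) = -89766.80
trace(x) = -166.24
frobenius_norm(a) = 1731.76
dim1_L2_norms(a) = [54.74, 1730.89]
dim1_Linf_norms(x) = [81.89, 645.43]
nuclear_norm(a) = 1782.84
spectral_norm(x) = 695.86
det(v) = 0.20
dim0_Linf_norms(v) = [0.5, 0.4]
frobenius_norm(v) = 0.64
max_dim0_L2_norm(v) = 0.5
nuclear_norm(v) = 0.90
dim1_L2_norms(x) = [81.99, 691.48]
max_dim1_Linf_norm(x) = 645.43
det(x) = -17731.19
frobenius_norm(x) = 696.33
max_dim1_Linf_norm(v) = 0.5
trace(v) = 0.90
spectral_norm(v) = 0.52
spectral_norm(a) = 1730.98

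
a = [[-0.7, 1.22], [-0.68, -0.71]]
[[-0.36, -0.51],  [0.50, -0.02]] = a@[[-0.27,  0.29], [-0.45,  -0.25]]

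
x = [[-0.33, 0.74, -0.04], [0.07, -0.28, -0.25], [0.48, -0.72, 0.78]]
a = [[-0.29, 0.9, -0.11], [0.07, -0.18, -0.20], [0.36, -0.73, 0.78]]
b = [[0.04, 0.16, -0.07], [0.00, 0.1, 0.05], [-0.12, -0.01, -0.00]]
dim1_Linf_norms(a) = [0.9, 0.2, 0.78]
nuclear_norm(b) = 0.39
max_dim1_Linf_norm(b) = 0.16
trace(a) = 0.31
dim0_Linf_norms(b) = [0.12, 0.16, 0.07]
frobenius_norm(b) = 0.24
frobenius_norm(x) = 1.47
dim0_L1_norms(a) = [0.72, 1.81, 1.09]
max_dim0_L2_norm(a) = 1.17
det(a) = -0.03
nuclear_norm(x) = 1.93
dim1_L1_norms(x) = [1.11, 0.6, 1.98]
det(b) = -0.00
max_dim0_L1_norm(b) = 0.27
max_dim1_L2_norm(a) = 1.13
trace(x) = 0.17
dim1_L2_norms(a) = [0.95, 0.28, 1.13]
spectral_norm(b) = 0.20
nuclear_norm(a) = 1.98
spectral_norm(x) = 1.35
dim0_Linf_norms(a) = [0.36, 0.9, 0.78]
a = b + x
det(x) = -0.00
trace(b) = 0.14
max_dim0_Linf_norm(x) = 0.78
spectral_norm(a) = 1.40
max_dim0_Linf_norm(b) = 0.16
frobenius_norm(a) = 1.50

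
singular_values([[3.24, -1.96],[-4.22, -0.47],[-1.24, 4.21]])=[6.02, 3.93]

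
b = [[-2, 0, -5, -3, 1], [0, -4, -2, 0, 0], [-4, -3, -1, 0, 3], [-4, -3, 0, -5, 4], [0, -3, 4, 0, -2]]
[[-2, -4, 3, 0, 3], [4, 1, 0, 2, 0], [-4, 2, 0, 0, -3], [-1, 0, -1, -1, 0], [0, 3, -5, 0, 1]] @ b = [[-8, -2, 27, 6, 1], [-16, -10, -22, -22, 12], [8, 1, 4, 12, 2], [10, 6, 6, 8, -8], [20, 0, 3, 0, -17]]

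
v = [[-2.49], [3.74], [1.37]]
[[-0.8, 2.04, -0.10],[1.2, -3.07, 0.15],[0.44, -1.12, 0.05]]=v@ [[0.32, -0.82, 0.04]]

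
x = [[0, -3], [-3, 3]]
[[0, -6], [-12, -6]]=x @ [[4, 4], [0, 2]]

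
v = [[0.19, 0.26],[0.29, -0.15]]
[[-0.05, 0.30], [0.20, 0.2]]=v@[[0.42, 0.94],[-0.51, 0.48]]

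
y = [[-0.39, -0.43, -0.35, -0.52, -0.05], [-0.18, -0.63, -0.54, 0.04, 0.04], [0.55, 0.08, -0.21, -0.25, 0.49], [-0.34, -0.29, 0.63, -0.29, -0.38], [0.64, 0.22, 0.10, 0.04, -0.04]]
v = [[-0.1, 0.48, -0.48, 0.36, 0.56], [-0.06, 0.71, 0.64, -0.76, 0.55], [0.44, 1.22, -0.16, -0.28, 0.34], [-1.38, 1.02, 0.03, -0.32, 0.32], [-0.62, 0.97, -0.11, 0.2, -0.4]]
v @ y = [[-0.08, -0.28, 0.16, 0.11, -0.37], [0.86, -0.03, -0.92, 0.14, 0.61], [-0.17, -0.81, -0.92, -0.05, 0.04], [0.68, 0.12, -0.24, 0.86, 0.23], [-0.32, -0.50, -0.2, 0.31, -0.04]]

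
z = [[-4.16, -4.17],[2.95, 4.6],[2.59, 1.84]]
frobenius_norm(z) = 8.64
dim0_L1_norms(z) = [9.7, 10.61]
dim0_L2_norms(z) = [5.72, 6.48]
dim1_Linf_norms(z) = [4.17, 4.6, 2.59]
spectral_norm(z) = 8.56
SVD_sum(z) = [[-3.88, -4.41], [3.57, 4.06], [2.04, 2.32]] + [[-0.28,0.24], [-0.62,0.54], [0.55,-0.48]]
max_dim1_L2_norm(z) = 5.89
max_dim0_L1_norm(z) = 10.61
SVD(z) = [[-0.69, -0.32], [0.63, -0.71], [0.36, 0.63]] @ diag([8.561810595951538, 1.160215203766939]) @ [[0.66, 0.75], [0.75, -0.66]]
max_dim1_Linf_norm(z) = 4.6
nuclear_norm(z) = 9.72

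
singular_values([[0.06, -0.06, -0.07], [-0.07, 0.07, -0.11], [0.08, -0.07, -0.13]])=[0.2, 0.15, 0.0]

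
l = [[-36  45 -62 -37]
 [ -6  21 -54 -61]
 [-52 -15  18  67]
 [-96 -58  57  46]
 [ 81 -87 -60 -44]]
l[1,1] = 21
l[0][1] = 45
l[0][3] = -37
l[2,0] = -52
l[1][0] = -6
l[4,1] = -87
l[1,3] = -61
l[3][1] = -58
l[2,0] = -52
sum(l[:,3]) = -29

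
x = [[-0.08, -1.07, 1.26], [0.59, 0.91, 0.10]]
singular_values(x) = [1.77, 0.88]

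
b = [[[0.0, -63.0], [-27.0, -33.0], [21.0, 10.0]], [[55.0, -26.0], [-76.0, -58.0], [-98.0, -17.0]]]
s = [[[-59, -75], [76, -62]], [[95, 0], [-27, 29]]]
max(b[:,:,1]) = 10.0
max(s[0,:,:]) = 76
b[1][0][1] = -26.0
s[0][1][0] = 76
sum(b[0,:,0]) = -6.0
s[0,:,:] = [[-59, -75], [76, -62]]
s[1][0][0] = 95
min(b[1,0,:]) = -26.0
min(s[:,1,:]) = -62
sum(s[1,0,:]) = 95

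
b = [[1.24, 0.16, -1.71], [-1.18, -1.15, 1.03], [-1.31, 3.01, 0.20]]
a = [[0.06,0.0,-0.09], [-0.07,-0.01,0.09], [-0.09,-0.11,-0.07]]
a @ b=[[0.19, -0.26, -0.12], [-0.19, 0.27, 0.13], [0.11, -0.10, 0.03]]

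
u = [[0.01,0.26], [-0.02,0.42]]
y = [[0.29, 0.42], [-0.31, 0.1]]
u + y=[[0.3, 0.68],[-0.33, 0.52]]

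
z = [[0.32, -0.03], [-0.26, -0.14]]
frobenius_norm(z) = 0.44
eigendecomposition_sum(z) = [[0.33, -0.02], [-0.18, 0.01]] + [[-0.01, -0.01], [-0.08, -0.15]]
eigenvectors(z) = [[0.88, 0.06], [-0.48, 1.0]]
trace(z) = 0.18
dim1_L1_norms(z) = [0.35, 0.4]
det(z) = -0.05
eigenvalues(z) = [0.34, -0.16]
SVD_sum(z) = [[0.31, 0.05], [-0.28, -0.05]] + [[0.01, -0.08], [0.02, -0.09]]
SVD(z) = [[-0.74,0.67], [0.67,0.74]] @ diag([0.4179223411515528, 0.12586070382134815]) @ [[-0.99, -0.17], [0.17, -0.99]]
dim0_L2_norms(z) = [0.41, 0.14]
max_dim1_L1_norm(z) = 0.4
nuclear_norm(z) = 0.54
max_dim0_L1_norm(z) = 0.58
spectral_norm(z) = 0.42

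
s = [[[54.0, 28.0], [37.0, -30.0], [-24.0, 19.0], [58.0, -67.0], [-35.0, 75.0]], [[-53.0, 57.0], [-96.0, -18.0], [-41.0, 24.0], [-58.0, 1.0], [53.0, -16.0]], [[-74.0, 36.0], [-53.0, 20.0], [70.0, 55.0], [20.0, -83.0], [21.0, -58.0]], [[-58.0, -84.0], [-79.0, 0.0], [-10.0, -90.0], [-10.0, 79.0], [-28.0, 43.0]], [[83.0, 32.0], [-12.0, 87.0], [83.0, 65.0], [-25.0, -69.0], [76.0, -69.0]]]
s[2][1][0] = -53.0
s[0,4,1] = 75.0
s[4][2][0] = 83.0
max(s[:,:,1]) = 87.0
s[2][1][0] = -53.0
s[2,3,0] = 20.0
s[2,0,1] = 36.0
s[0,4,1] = 75.0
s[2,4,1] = -58.0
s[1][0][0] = -53.0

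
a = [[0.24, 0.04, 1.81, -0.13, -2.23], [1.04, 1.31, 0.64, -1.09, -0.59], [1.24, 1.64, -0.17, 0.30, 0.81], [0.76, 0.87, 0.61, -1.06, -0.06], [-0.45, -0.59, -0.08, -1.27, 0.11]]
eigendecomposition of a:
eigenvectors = [[-0.59+0.00j,  -0.76+0.00j,  -0.76-0.00j,  (-0.77+0j),  (0.79+0j)], [(-0.5+0j),  (0.23+0.1j),  (0.23-0.1j),  0.47+0.00j,  -0.59+0.00j], [(-0.44+0j),  0.57-0.04j,  (0.57+0.04j),  0.40+0.00j,  (-0.16+0j)], [(-0.3+0j),  0.15+0.06j,  (0.15-0.06j),  0.07+0.00j,  -0.00+0.00j], [0.35+0.00j,  (-0.01+0.1j),  (-0.01-0.1j),  0.17+0.00j,  -0.06+0.00j]]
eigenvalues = [(2.88+0j), (-1.13+0.39j), (-1.13-0.39j), (-0.21+0j), (0.01+0j)]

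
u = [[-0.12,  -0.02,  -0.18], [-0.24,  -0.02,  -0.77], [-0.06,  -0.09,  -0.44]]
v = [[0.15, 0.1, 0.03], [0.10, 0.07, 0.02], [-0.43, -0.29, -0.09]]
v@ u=[[-0.04, -0.01, -0.12], [-0.03, -0.01, -0.08], [0.13, 0.02, 0.34]]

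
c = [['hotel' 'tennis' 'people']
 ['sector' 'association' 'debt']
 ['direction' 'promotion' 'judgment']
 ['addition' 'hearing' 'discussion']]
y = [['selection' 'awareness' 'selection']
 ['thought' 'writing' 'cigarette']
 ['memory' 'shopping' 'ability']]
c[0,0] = 'hotel'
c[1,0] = 'sector'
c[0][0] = 'hotel'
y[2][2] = 'ability'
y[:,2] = ['selection', 'cigarette', 'ability']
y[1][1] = 'writing'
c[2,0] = 'direction'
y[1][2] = 'cigarette'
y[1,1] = 'writing'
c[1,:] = ['sector', 'association', 'debt']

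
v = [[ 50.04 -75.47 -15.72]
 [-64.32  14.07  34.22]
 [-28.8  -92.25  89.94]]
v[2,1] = -92.25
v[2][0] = -28.8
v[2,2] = 89.94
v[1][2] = 34.22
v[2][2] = 89.94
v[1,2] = 34.22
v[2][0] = -28.8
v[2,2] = 89.94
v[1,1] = 14.07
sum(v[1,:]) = -16.029999999999994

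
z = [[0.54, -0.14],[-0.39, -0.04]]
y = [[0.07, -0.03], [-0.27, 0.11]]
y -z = [[-0.47, 0.11],  [0.12, 0.15]]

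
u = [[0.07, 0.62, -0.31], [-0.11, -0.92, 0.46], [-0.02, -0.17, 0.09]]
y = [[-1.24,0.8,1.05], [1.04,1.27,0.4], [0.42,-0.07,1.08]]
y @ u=[[-0.20, -1.68, 0.85], [-0.07, -0.59, 0.30], [0.02, 0.14, -0.07]]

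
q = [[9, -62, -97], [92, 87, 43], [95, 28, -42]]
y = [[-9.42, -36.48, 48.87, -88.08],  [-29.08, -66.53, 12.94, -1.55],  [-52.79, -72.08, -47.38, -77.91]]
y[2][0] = -52.79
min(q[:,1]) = -62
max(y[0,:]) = 48.87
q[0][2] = -97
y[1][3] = -1.55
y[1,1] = -66.53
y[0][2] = 48.87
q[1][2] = 43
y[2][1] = -72.08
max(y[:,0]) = -9.42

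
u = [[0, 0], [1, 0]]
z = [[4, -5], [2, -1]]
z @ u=[[-5, 0], [-1, 0]]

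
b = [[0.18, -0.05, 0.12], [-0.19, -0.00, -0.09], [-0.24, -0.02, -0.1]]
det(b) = 0.00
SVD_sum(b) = [[0.19, -0.01, 0.10],[-0.19, 0.01, -0.09],[-0.23, 0.01, -0.12]] + [[-0.01, -0.04, 0.02],[-0.0, -0.01, 0.0],[-0.01, -0.03, 0.02]] + [[-0.0,0.00,0.00],[-0.0,0.0,0.0],[0.0,-0.0,-0.0]]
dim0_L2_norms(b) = [0.36, 0.05, 0.18]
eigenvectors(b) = [[(-0.55+0j), -0.35-0.01j, -0.35+0.01j],[0.53+0.00j, 0.54-0.01j, (0.54+0.01j)],[0.65+0.00j, 0.76+0.00j, (0.76-0j)]]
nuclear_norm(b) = 0.46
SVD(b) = [[-0.54, -0.81, -0.2], [0.53, -0.15, -0.84], [0.65, -0.56, 0.51]] @ diag([0.3971636648138122, 0.061327127841137, 8.211223258579118e-05]) @ [[-0.89,0.04,-0.45], [0.27,0.85,-0.46], [0.36,-0.53,-0.77]]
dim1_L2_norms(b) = [0.22, 0.21, 0.26]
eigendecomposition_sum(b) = [[0.15+0.00j, (-0.13+0j), (0.16+0j)],[(-0.15+0j), 0.12+0.00j, (-0.16-0j)],[(-0.18+0j), 0.15+0.00j, (-0.19-0j)]] + [[(0.01+0.01j), (0.04+0.04j), -0.02-0.02j], [-0.02-0.01j, -0.06-0.05j, (0.03+0.03j)], [(-0.03-0.02j), -0.09-0.07j, 0.05+0.05j]] + [[0.01-0.01j, (0.04-0.04j), (-0.02+0.02j)], [-0.02+0.01j, -0.06+0.05j, 0.03-0.03j], [(-0.03+0.02j), -0.09+0.07j, 0.05-0.05j]]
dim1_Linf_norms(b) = [0.18, 0.19, 0.24]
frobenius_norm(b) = 0.40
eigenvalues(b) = [(0.09+0j), (-0+0j), (-0-0j)]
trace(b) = 0.08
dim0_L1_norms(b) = [0.61, 0.07, 0.31]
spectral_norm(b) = 0.40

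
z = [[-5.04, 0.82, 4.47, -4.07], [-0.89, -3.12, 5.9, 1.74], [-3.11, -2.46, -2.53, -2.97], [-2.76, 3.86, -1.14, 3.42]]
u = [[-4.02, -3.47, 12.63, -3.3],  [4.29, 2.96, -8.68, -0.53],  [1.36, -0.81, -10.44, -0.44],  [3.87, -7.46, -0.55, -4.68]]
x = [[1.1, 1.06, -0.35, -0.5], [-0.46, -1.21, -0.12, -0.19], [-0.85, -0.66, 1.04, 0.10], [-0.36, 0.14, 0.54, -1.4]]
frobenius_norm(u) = 22.49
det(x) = 1.01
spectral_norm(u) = 19.75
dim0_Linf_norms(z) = [5.04, 3.86, 5.9, 4.07]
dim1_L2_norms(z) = [7.91, 6.95, 5.56, 5.96]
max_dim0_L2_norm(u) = 18.55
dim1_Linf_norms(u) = [12.63, 8.68, 10.44, 7.46]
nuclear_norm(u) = 35.08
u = x @ z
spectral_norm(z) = 8.96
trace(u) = -16.18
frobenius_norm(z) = 13.32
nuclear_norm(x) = 5.18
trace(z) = -7.27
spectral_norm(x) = 2.36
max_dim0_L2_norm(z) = 7.91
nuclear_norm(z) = 25.37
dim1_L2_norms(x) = [1.65, 1.31, 1.5, 1.55]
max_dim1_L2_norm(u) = 14.09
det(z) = -1265.27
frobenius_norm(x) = 3.01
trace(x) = -0.47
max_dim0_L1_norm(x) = 3.07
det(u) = -1284.89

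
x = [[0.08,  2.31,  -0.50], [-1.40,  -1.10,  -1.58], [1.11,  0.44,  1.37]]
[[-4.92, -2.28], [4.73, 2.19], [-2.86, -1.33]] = x @ [[0.34, 0.16], [-2.48, -1.15], [-1.57, -0.73]]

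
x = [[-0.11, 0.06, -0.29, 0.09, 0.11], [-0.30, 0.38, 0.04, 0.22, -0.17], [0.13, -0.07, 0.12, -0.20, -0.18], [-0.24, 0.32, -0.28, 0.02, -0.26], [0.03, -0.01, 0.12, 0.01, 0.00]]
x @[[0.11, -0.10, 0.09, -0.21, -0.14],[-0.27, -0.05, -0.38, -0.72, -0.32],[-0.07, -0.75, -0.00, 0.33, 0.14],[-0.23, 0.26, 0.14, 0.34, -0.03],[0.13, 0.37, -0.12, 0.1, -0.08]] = [[-0.01, 0.29, -0.03, -0.07, -0.06], [-0.21, -0.02, -0.12, -0.14, -0.07], [0.05, -0.22, 0.03, -0.02, 0.04], [-0.13, 0.13, -0.11, -0.29, -0.09], [-0.0, -0.09, 0.01, 0.04, 0.02]]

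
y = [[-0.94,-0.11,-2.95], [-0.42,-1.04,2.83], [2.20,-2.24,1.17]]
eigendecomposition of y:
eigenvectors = [[0.16-0.51j, 0.16+0.51j, (0.69+0j)], [-0.12+0.51j, (-0.12-0.51j), 0.73+0.00j], [-0.66+0.00j, (-0.66-0j), 0.05+0.00j]]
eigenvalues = [(0.22+3.46j), (0.22-3.46j), (-1.26+0j)]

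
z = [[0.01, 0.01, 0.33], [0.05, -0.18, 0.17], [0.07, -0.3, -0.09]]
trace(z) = -0.26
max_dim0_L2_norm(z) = 0.38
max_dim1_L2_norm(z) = 0.33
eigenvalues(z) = [0j, (-0.13+0.16j), (-0.13-0.16j)]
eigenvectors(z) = [[(0.97+0j), (0.78+0j), 0.78-0.00j],[0.24+0.00j, (0.32+0.22j), (0.32-0.22j)],[-0.03+0.00j, (-0.34+0.36j), -0.34-0.36j]]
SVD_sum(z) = [[0.02, -0.03, 0.33], [0.01, -0.02, 0.19], [-0.0, 0.01, -0.06]] + [[-0.01, 0.04, 0.00], [0.04, -0.16, -0.02], [0.07, -0.31, -0.03]] + [[0.00, 0.00, -0.00], [-0.00, -0.0, 0.0], [0.00, 0.0, -0.0]]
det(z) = 0.00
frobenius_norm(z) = 0.53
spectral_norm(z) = 0.38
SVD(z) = [[-0.86,-0.11,-0.5], [-0.49,0.47,0.73], [0.16,0.88,-0.46]] @ diag([0.38242061291200286, 0.3600755097444019, 0.0003195345319997565]) @ [[-0.06, 0.09, -0.99],[0.23, -0.97, -0.10],[-0.97, -0.24, 0.04]]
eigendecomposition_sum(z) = [[0j, (-0+0j), -0j], [0j, (-0+0j), 0.00-0.00j], [-0.00+0.00j, 0j, (-0+0j)]] + [[0.00-0.08j, 0.01+0.32j, 0.16-0.06j], [0.02-0.03j, -0.09+0.13j, (0.08+0.02j)], [(0.04+0.04j), (-0.15-0.14j), -0.04+0.10j]] + [[0.08j,  0.01-0.32j,  (0.16+0.06j)], [0.02+0.03j,  -0.09-0.13j,  (0.08-0.02j)], [(0.04-0.04j),  (-0.15+0.14j),  -0.04-0.10j]]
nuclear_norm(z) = 0.74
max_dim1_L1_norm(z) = 0.46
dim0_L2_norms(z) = [0.09, 0.35, 0.38]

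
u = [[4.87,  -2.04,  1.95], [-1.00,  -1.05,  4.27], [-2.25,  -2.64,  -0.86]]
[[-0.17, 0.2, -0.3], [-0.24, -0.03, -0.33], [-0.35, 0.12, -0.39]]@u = [[-0.35,  0.93,  0.78], [-0.4,  1.39,  -0.31], [-0.95,  1.62,  0.17]]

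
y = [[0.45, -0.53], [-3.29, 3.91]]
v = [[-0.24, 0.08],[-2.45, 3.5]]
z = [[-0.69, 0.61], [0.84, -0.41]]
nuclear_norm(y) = 5.16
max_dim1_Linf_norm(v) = 3.5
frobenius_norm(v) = 4.28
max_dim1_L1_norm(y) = 7.2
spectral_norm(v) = 4.28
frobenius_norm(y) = 5.16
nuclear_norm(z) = 1.48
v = z + y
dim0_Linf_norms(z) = [0.84, 0.61]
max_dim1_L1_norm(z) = 1.3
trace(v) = 3.26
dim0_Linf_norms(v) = [2.45, 3.5]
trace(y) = 4.36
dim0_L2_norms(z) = [1.09, 0.73]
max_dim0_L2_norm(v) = 3.5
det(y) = 0.02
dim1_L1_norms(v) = [0.32, 5.95]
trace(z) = -1.10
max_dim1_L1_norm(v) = 5.95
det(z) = -0.23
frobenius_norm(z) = 1.31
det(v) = -0.64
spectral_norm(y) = 5.16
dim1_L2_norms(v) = [0.25, 4.27]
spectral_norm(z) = 1.30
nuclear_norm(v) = 4.43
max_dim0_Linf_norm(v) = 3.5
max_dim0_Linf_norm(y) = 3.91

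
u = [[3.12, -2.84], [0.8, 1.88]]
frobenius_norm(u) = 4.69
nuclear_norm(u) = 6.18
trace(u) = 5.00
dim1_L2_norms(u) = [4.22, 2.04]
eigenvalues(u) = [(2.5+1.37j), (2.5-1.37j)]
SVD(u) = [[-0.98, 0.2], [0.20, 0.98]] @ diag([4.2859629150394465, 1.8986631852191622]) @ [[-0.68, 0.74], [0.74, 0.68]]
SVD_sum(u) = [[2.85, -3.09], [-0.57, 0.62]] + [[0.27,0.25], [1.37,1.26]]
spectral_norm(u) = 4.29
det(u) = 8.14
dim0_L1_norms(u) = [3.92, 4.72]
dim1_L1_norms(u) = [5.96, 2.68]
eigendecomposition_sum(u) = [[1.56+0.12j,(-1.42+2.58j)], [0.40-0.73j,(0.94+1.25j)]] + [[(1.56-0.12j), -1.42-2.58j], [0.40+0.73j, 0.94-1.25j]]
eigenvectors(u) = [[0.88+0.00j,(0.88-0j)],[(0.19-0.43j),0.19+0.43j]]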